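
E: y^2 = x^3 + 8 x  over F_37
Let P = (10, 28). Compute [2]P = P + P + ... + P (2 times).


k = 2 = 10_2 (binary, LSB first: 01)
Double-and-add from P = (10, 28):
  bit 0 = 0: acc unchanged = O
  bit 1 = 1: acc = O + (1, 3) = (1, 3)

2P = (1, 3)


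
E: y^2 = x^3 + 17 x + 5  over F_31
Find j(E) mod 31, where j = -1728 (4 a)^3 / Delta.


Delta = -16(4 a^3 + 27 b^2) mod 31 = 20
-1728 * (4 a)^3 = -1728 * (4*17)^3 mod 31 = 23
j = 23 * 20^(-1) mod 31 = 12

j = 12 (mod 31)


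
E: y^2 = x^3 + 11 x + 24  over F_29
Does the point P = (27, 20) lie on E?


Check whether y^2 = x^3 + 11 x + 24 (mod 29) for (x, y) = (27, 20).
LHS: y^2 = 20^2 mod 29 = 23
RHS: x^3 + 11 x + 24 = 27^3 + 11*27 + 24 mod 29 = 23
LHS = RHS

Yes, on the curve


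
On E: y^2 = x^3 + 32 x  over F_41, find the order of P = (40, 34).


Compute successive multiples of P until we hit O:
  1P = (40, 34)
  2P = (39, 25)
  3P = (2, 21)
  4P = (36, 17)
  5P = (1, 19)
  6P = (5, 11)
  7P = (5, 30)
  8P = (1, 22)
  ... (continuing to 13P)
  13P = O

ord(P) = 13


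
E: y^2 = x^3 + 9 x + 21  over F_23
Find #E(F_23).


For each x in F_23, count y with y^2 = x^3 + 9 x + 21 mod 23:
  x = 1: RHS = 8, y in [10, 13]  -> 2 point(s)
  x = 2: RHS = 1, y in [1, 22]  -> 2 point(s)
  x = 3: RHS = 6, y in [11, 12]  -> 2 point(s)
  x = 4: RHS = 6, y in [11, 12]  -> 2 point(s)
  x = 7: RHS = 13, y in [6, 17]  -> 2 point(s)
  x = 9: RHS = 3, y in [7, 16]  -> 2 point(s)
  x = 11: RHS = 2, y in [5, 18]  -> 2 point(s)
  x = 13: RHS = 12, y in [9, 14]  -> 2 point(s)
  x = 14: RHS = 16, y in [4, 19]  -> 2 point(s)
  x = 15: RHS = 12, y in [9, 14]  -> 2 point(s)
  x = 16: RHS = 6, y in [11, 12]  -> 2 point(s)
  x = 17: RHS = 4, y in [2, 21]  -> 2 point(s)
  x = 18: RHS = 12, y in [9, 14]  -> 2 point(s)
  x = 19: RHS = 13, y in [6, 17]  -> 2 point(s)
  x = 20: RHS = 13, y in [6, 17]  -> 2 point(s)
  x = 21: RHS = 18, y in [8, 15]  -> 2 point(s)
Affine points: 32. Add the point at infinity: total = 33.

#E(F_23) = 33


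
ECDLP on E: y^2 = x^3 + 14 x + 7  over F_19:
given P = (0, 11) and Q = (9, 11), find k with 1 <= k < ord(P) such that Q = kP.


Enumerate multiples of P until we hit Q = (9, 11):
  1P = (0, 11)
  2P = (7, 7)
  3P = (10, 11)
  4P = (9, 8)
  5P = (8, 17)
  6P = (8, 2)
  7P = (9, 11)
Match found at i = 7.

k = 7


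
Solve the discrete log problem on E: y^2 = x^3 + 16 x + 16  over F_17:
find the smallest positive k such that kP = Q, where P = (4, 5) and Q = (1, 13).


Enumerate multiples of P until we hit Q = (1, 13):
  1P = (4, 5)
  2P = (1, 4)
  3P = (14, 3)
  4P = (14, 14)
  5P = (1, 13)
Match found at i = 5.

k = 5


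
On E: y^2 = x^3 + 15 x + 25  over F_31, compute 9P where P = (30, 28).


k = 9 = 1001_2 (binary, LSB first: 1001)
Double-and-add from P = (30, 28):
  bit 0 = 1: acc = O + (30, 28) = (30, 28)
  bit 1 = 0: acc unchanged = (30, 28)
  bit 2 = 0: acc unchanged = (30, 28)
  bit 3 = 1: acc = (30, 28) + (18, 19) = (1, 17)

9P = (1, 17)


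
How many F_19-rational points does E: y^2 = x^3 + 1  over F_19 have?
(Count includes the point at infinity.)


For each x in F_19, count y with y^2 = x^3 + 0 x + 1 mod 19:
  x = 0: RHS = 1, y in [1, 18]  -> 2 point(s)
  x = 2: RHS = 9, y in [3, 16]  -> 2 point(s)
  x = 3: RHS = 9, y in [3, 16]  -> 2 point(s)
  x = 8: RHS = 0, y in [0]  -> 1 point(s)
  x = 12: RHS = 0, y in [0]  -> 1 point(s)
  x = 14: RHS = 9, y in [3, 16]  -> 2 point(s)
  x = 18: RHS = 0, y in [0]  -> 1 point(s)
Affine points: 11. Add the point at infinity: total = 12.

#E(F_19) = 12


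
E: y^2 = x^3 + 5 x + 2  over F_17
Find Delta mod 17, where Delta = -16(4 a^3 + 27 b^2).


4 a^3 + 27 b^2 = 4*5^3 + 27*2^2 = 500 + 108 = 608
Delta = -16 * (608) = -9728
Delta mod 17 = 13

Delta = 13 (mod 17)


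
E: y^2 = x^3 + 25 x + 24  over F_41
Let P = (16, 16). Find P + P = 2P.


Doubling: s = (3 x1^2 + a) / (2 y1)
s = (3*16^2 + 25) / (2*16) mod 41 = 3
x3 = s^2 - 2 x1 mod 41 = 3^2 - 2*16 = 18
y3 = s (x1 - x3) - y1 mod 41 = 3 * (16 - 18) - 16 = 19

2P = (18, 19)


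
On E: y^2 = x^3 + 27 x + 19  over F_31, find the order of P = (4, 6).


Compute successive multiples of P until we hit O:
  1P = (4, 6)
  2P = (2, 22)
  3P = (27, 23)
  4P = (5, 0)
  5P = (27, 8)
  6P = (2, 9)
  7P = (4, 25)
  8P = O

ord(P) = 8


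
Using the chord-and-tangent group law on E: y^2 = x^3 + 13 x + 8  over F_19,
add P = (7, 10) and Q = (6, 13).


P != Q, so use the chord formula.
s = (y2 - y1) / (x2 - x1) = (3) / (18) mod 19 = 16
x3 = s^2 - x1 - x2 mod 19 = 16^2 - 7 - 6 = 15
y3 = s (x1 - x3) - y1 mod 19 = 16 * (7 - 15) - 10 = 14

P + Q = (15, 14)


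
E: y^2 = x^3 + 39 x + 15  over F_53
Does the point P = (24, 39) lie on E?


Check whether y^2 = x^3 + 39 x + 15 (mod 53) for (x, y) = (24, 39).
LHS: y^2 = 39^2 mod 53 = 37
RHS: x^3 + 39 x + 15 = 24^3 + 39*24 + 15 mod 53 = 41
LHS != RHS

No, not on the curve


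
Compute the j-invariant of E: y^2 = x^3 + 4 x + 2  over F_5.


Delta = -16(4 a^3 + 27 b^2) mod 5 = 1
-1728 * (4 a)^3 = -1728 * (4*4)^3 mod 5 = 2
j = 2 * 1^(-1) mod 5 = 2

j = 2 (mod 5)


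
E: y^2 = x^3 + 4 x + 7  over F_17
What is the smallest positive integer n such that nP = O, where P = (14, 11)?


Compute successive multiples of P until we hit O:
  1P = (14, 11)
  2P = (5, 4)
  3P = (7, 2)
  4P = (15, 12)
  5P = (6, 14)
  6P = (16, 11)
  7P = (4, 6)
  8P = (12, 7)
  ... (continuing to 17P)
  17P = O

ord(P) = 17


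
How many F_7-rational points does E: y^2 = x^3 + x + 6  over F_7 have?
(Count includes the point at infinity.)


For each x in F_7, count y with y^2 = x^3 + 1 x + 6 mod 7:
  x = 1: RHS = 1, y in [1, 6]  -> 2 point(s)
  x = 2: RHS = 2, y in [3, 4]  -> 2 point(s)
  x = 3: RHS = 1, y in [1, 6]  -> 2 point(s)
  x = 4: RHS = 4, y in [2, 5]  -> 2 point(s)
  x = 6: RHS = 4, y in [2, 5]  -> 2 point(s)
Affine points: 10. Add the point at infinity: total = 11.

#E(F_7) = 11


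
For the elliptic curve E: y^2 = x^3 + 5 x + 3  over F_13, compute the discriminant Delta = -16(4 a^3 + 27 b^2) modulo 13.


4 a^3 + 27 b^2 = 4*5^3 + 27*3^2 = 500 + 243 = 743
Delta = -16 * (743) = -11888
Delta mod 13 = 7

Delta = 7 (mod 13)


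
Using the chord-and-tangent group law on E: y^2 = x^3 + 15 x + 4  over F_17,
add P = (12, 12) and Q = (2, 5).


P != Q, so use the chord formula.
s = (y2 - y1) / (x2 - x1) = (10) / (7) mod 17 = 16
x3 = s^2 - x1 - x2 mod 17 = 16^2 - 12 - 2 = 4
y3 = s (x1 - x3) - y1 mod 17 = 16 * (12 - 4) - 12 = 14

P + Q = (4, 14)


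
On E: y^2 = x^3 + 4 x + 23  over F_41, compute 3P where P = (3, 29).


k = 3 = 11_2 (binary, LSB first: 11)
Double-and-add from P = (3, 29):
  bit 0 = 1: acc = O + (3, 29) = (3, 29)
  bit 1 = 1: acc = (3, 29) + (3, 12) = O

3P = O


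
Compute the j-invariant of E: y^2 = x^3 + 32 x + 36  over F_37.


Delta = -16(4 a^3 + 27 b^2) mod 37 = 20
-1728 * (4 a)^3 = -1728 * (4*32)^3 mod 37 = 23
j = 23 * 20^(-1) mod 37 = 3

j = 3 (mod 37)


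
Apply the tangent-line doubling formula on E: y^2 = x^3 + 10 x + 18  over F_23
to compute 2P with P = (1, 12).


Doubling: s = (3 x1^2 + a) / (2 y1)
s = (3*1^2 + 10) / (2*12) mod 23 = 13
x3 = s^2 - 2 x1 mod 23 = 13^2 - 2*1 = 6
y3 = s (x1 - x3) - y1 mod 23 = 13 * (1 - 6) - 12 = 15

2P = (6, 15)


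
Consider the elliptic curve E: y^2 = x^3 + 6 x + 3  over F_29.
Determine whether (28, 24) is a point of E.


Check whether y^2 = x^3 + 6 x + 3 (mod 29) for (x, y) = (28, 24).
LHS: y^2 = 24^2 mod 29 = 25
RHS: x^3 + 6 x + 3 = 28^3 + 6*28 + 3 mod 29 = 25
LHS = RHS

Yes, on the curve


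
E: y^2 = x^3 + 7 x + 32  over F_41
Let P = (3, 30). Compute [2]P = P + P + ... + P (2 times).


k = 2 = 10_2 (binary, LSB first: 01)
Double-and-add from P = (3, 30):
  bit 0 = 0: acc unchanged = O
  bit 1 = 1: acc = O + (34, 3) = (34, 3)

2P = (34, 3)


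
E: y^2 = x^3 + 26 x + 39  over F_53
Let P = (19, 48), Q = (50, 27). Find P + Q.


P != Q, so use the chord formula.
s = (y2 - y1) / (x2 - x1) = (32) / (31) mod 53 = 13
x3 = s^2 - x1 - x2 mod 53 = 13^2 - 19 - 50 = 47
y3 = s (x1 - x3) - y1 mod 53 = 13 * (19 - 47) - 48 = 12

P + Q = (47, 12)


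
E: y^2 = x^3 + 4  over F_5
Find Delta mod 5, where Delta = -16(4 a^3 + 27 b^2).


4 a^3 + 27 b^2 = 4*0^3 + 27*4^2 = 0 + 432 = 432
Delta = -16 * (432) = -6912
Delta mod 5 = 3

Delta = 3 (mod 5)


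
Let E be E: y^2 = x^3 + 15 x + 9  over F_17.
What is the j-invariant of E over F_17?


Delta = -16(4 a^3 + 27 b^2) mod 17 = 13
-1728 * (4 a)^3 = -1728 * (4*15)^3 mod 17 = 5
j = 5 * 13^(-1) mod 17 = 3

j = 3 (mod 17)


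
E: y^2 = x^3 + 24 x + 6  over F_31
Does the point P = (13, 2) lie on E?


Check whether y^2 = x^3 + 24 x + 6 (mod 31) for (x, y) = (13, 2).
LHS: y^2 = 2^2 mod 31 = 4
RHS: x^3 + 24 x + 6 = 13^3 + 24*13 + 6 mod 31 = 4
LHS = RHS

Yes, on the curve


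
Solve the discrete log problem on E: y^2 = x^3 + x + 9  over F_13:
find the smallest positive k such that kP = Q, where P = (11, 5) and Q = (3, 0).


Enumerate multiples of P until we hit Q = (3, 0):
  1P = (11, 5)
  2P = (4, 8)
  3P = (8, 3)
  4P = (6, 7)
  5P = (5, 3)
  6P = (0, 3)
  7P = (3, 0)
Match found at i = 7.

k = 7


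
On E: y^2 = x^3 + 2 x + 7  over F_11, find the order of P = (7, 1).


Compute successive multiples of P until we hit O:
  1P = (7, 1)
  2P = (6, 2)
  3P = (10, 2)
  4P = (10, 9)
  5P = (6, 9)
  6P = (7, 10)
  7P = O

ord(P) = 7


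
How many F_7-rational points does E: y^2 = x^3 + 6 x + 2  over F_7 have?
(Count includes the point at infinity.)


For each x in F_7, count y with y^2 = x^3 + 6 x + 2 mod 7:
  x = 0: RHS = 2, y in [3, 4]  -> 2 point(s)
  x = 1: RHS = 2, y in [3, 4]  -> 2 point(s)
  x = 2: RHS = 1, y in [1, 6]  -> 2 point(s)
  x = 6: RHS = 2, y in [3, 4]  -> 2 point(s)
Affine points: 8. Add the point at infinity: total = 9.

#E(F_7) = 9


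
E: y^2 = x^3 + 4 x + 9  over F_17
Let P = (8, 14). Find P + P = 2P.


Doubling: s = (3 x1^2 + a) / (2 y1)
s = (3*8^2 + 4) / (2*14) mod 17 = 7
x3 = s^2 - 2 x1 mod 17 = 7^2 - 2*8 = 16
y3 = s (x1 - x3) - y1 mod 17 = 7 * (8 - 16) - 14 = 15

2P = (16, 15)


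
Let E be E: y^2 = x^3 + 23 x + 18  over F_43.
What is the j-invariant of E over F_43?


Delta = -16(4 a^3 + 27 b^2) mod 43 = 39
-1728 * (4 a)^3 = -1728 * (4*23)^3 mod 43 = 35
j = 35 * 39^(-1) mod 43 = 2

j = 2 (mod 43)


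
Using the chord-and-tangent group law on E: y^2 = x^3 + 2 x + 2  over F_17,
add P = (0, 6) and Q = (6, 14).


P != Q, so use the chord formula.
s = (y2 - y1) / (x2 - x1) = (8) / (6) mod 17 = 7
x3 = s^2 - x1 - x2 mod 17 = 7^2 - 0 - 6 = 9
y3 = s (x1 - x3) - y1 mod 17 = 7 * (0 - 9) - 6 = 16

P + Q = (9, 16)


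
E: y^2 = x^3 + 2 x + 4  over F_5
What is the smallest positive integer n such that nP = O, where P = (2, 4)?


Compute successive multiples of P until we hit O:
  1P = (2, 4)
  2P = (0, 2)
  3P = (4, 4)
  4P = (4, 1)
  5P = (0, 3)
  6P = (2, 1)
  7P = O

ord(P) = 7


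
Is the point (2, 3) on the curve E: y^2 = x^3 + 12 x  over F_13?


Check whether y^2 = x^3 + 12 x + 0 (mod 13) for (x, y) = (2, 3).
LHS: y^2 = 3^2 mod 13 = 9
RHS: x^3 + 12 x + 0 = 2^3 + 12*2 + 0 mod 13 = 6
LHS != RHS

No, not on the curve


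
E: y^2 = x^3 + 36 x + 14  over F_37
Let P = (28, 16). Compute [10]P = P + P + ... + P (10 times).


k = 10 = 1010_2 (binary, LSB first: 0101)
Double-and-add from P = (28, 16):
  bit 0 = 0: acc unchanged = O
  bit 1 = 1: acc = O + (34, 8) = (34, 8)
  bit 2 = 0: acc unchanged = (34, 8)
  bit 3 = 1: acc = (34, 8) + (4, 0) = (29, 18)

10P = (29, 18)


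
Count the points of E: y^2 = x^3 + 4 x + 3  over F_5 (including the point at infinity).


For each x in F_5, count y with y^2 = x^3 + 4 x + 3 mod 5:
  x = 2: RHS = 4, y in [2, 3]  -> 2 point(s)
Affine points: 2. Add the point at infinity: total = 3.

#E(F_5) = 3


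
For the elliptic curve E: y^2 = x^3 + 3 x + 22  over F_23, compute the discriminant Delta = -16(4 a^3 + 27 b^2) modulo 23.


4 a^3 + 27 b^2 = 4*3^3 + 27*22^2 = 108 + 13068 = 13176
Delta = -16 * (13176) = -210816
Delta mod 23 = 2

Delta = 2 (mod 23)


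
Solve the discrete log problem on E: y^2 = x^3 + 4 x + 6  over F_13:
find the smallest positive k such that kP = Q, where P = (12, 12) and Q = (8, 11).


Enumerate multiples of P until we hit Q = (8, 11):
  1P = (12, 12)
  2P = (11, 4)
  3P = (2, 3)
  4P = (8, 2)
  5P = (9, 2)
  6P = (6, 8)
  7P = (7, 0)
  8P = (6, 5)
  9P = (9, 11)
  10P = (8, 11)
Match found at i = 10.

k = 10


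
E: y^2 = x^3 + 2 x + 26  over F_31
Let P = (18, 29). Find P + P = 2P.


Doubling: s = (3 x1^2 + a) / (2 y1)
s = (3*18^2 + 2) / (2*29) mod 31 = 20
x3 = s^2 - 2 x1 mod 31 = 20^2 - 2*18 = 23
y3 = s (x1 - x3) - y1 mod 31 = 20 * (18 - 23) - 29 = 26

2P = (23, 26)


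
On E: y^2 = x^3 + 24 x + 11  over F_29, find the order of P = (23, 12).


Compute successive multiples of P until we hit O:
  1P = (23, 12)
  2P = (6, 9)
  3P = (20, 9)
  4P = (16, 24)
  5P = (3, 20)
  6P = (2, 26)
  7P = (27, 10)
  8P = (1, 6)
  ... (continuing to 17P)
  17P = O

ord(P) = 17


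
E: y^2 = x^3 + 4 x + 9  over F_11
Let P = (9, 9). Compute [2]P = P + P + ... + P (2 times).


k = 2 = 10_2 (binary, LSB first: 01)
Double-and-add from P = (9, 9):
  bit 0 = 0: acc unchanged = O
  bit 1 = 1: acc = O + (9, 2) = (9, 2)

2P = (9, 2)


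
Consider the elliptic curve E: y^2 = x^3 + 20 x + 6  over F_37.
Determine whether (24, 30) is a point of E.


Check whether y^2 = x^3 + 20 x + 6 (mod 37) for (x, y) = (24, 30).
LHS: y^2 = 30^2 mod 37 = 12
RHS: x^3 + 20 x + 6 = 24^3 + 20*24 + 6 mod 37 = 28
LHS != RHS

No, not on the curve


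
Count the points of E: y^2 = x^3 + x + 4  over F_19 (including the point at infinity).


For each x in F_19, count y with y^2 = x^3 + 1 x + 4 mod 19:
  x = 0: RHS = 4, y in [2, 17]  -> 2 point(s)
  x = 1: RHS = 6, y in [5, 14]  -> 2 point(s)
  x = 5: RHS = 1, y in [1, 18]  -> 2 point(s)
  x = 6: RHS = 17, y in [6, 13]  -> 2 point(s)
  x = 8: RHS = 11, y in [7, 12]  -> 2 point(s)
  x = 9: RHS = 1, y in [1, 18]  -> 2 point(s)
  x = 10: RHS = 7, y in [8, 11]  -> 2 point(s)
  x = 11: RHS = 16, y in [4, 15]  -> 2 point(s)
  x = 14: RHS = 7, y in [8, 11]  -> 2 point(s)
Affine points: 18. Add the point at infinity: total = 19.

#E(F_19) = 19


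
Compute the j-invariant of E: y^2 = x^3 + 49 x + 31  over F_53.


Delta = -16(4 a^3 + 27 b^2) mod 53 = 12
-1728 * (4 a)^3 = -1728 * (4*49)^3 mod 53 = 3
j = 3 * 12^(-1) mod 53 = 40

j = 40 (mod 53)


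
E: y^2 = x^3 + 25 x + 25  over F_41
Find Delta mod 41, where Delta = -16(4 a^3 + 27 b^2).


4 a^3 + 27 b^2 = 4*25^3 + 27*25^2 = 62500 + 16875 = 79375
Delta = -16 * (79375) = -1270000
Delta mod 41 = 16

Delta = 16 (mod 41)


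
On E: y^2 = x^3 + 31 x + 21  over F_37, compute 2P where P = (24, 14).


Doubling: s = (3 x1^2 + a) / (2 y1)
s = (3*24^2 + 31) / (2*14) mod 37 = 6
x3 = s^2 - 2 x1 mod 37 = 6^2 - 2*24 = 25
y3 = s (x1 - x3) - y1 mod 37 = 6 * (24 - 25) - 14 = 17

2P = (25, 17)


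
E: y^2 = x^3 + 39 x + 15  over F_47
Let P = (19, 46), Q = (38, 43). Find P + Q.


P != Q, so use the chord formula.
s = (y2 - y1) / (x2 - x1) = (44) / (19) mod 47 = 32
x3 = s^2 - x1 - x2 mod 47 = 32^2 - 19 - 38 = 27
y3 = s (x1 - x3) - y1 mod 47 = 32 * (19 - 27) - 46 = 27

P + Q = (27, 27)


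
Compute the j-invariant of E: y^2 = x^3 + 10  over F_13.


Delta = -16(4 a^3 + 27 b^2) mod 13 = 12
-1728 * (4 a)^3 = -1728 * (4*0)^3 mod 13 = 0
j = 0 * 12^(-1) mod 13 = 0

j = 0 (mod 13)


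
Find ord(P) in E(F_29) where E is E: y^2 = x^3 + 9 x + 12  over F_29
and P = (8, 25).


Compute successive multiples of P until we hit O:
  1P = (8, 25)
  2P = (4, 5)
  3P = (13, 8)
  4P = (1, 15)
  5P = (25, 17)
  6P = (19, 16)
  7P = (24, 25)
  8P = (26, 4)
  ... (continuing to 22P)
  22P = O

ord(P) = 22


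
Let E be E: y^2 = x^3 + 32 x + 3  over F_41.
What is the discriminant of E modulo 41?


4 a^3 + 27 b^2 = 4*32^3 + 27*3^2 = 131072 + 243 = 131315
Delta = -16 * (131315) = -2101040
Delta mod 41 = 5

Delta = 5 (mod 41)


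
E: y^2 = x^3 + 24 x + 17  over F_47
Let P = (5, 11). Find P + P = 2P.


Doubling: s = (3 x1^2 + a) / (2 y1)
s = (3*5^2 + 24) / (2*11) mod 47 = 28
x3 = s^2 - 2 x1 mod 47 = 28^2 - 2*5 = 22
y3 = s (x1 - x3) - y1 mod 47 = 28 * (5 - 22) - 11 = 30

2P = (22, 30)


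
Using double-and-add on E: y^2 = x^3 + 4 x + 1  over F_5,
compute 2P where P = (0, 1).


k = 2 = 10_2 (binary, LSB first: 01)
Double-and-add from P = (0, 1):
  bit 0 = 0: acc unchanged = O
  bit 1 = 1: acc = O + (4, 1) = (4, 1)

2P = (4, 1)


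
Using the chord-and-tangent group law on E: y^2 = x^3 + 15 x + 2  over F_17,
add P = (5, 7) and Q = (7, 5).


P != Q, so use the chord formula.
s = (y2 - y1) / (x2 - x1) = (15) / (2) mod 17 = 16
x3 = s^2 - x1 - x2 mod 17 = 16^2 - 5 - 7 = 6
y3 = s (x1 - x3) - y1 mod 17 = 16 * (5 - 6) - 7 = 11

P + Q = (6, 11)


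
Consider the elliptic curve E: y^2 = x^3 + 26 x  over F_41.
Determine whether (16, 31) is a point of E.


Check whether y^2 = x^3 + 26 x + 0 (mod 41) for (x, y) = (16, 31).
LHS: y^2 = 31^2 mod 41 = 18
RHS: x^3 + 26 x + 0 = 16^3 + 26*16 + 0 mod 41 = 2
LHS != RHS

No, not on the curve


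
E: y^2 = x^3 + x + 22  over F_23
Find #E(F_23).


For each x in F_23, count y with y^2 = x^3 + 1 x + 22 mod 23:
  x = 1: RHS = 1, y in [1, 22]  -> 2 point(s)
  x = 2: RHS = 9, y in [3, 20]  -> 2 point(s)
  x = 3: RHS = 6, y in [11, 12]  -> 2 point(s)
  x = 7: RHS = 4, y in [2, 21]  -> 2 point(s)
  x = 8: RHS = 13, y in [6, 17]  -> 2 point(s)
  x = 9: RHS = 1, y in [1, 22]  -> 2 point(s)
  x = 13: RHS = 1, y in [1, 22]  -> 2 point(s)
  x = 15: RHS = 8, y in [10, 13]  -> 2 point(s)
  x = 19: RHS = 0, y in [0]  -> 1 point(s)
  x = 21: RHS = 12, y in [9, 14]  -> 2 point(s)
Affine points: 19. Add the point at infinity: total = 20.

#E(F_23) = 20


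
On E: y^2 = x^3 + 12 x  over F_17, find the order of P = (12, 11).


Compute successive multiples of P until we hit O:
  1P = (12, 11)
  2P = (2, 10)
  3P = (11, 1)
  4P = (9, 2)
  5P = (5, 10)
  6P = (8, 9)
  7P = (10, 7)
  8P = (16, 15)
  ... (continuing to 26P)
  26P = O

ord(P) = 26


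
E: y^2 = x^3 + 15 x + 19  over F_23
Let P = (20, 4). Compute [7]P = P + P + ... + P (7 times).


k = 7 = 111_2 (binary, LSB first: 111)
Double-and-add from P = (20, 4):
  bit 0 = 1: acc = O + (20, 4) = (20, 4)
  bit 1 = 1: acc = (20, 4) + (12, 15) = (22, 16)
  bit 2 = 1: acc = (22, 16) + (17, 14) = (9, 3)

7P = (9, 3)


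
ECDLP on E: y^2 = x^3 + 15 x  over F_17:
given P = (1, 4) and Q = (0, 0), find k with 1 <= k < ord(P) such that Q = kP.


Enumerate multiples of P until we hit Q = (0, 0):
  1P = (1, 4)
  2P = (2, 15)
  3P = (16, 1)
  4P = (15, 9)
  5P = (0, 0)
Match found at i = 5.

k = 5


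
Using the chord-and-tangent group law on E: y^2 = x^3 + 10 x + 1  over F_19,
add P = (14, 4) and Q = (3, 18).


P != Q, so use the chord formula.
s = (y2 - y1) / (x2 - x1) = (14) / (8) mod 19 = 16
x3 = s^2 - x1 - x2 mod 19 = 16^2 - 14 - 3 = 11
y3 = s (x1 - x3) - y1 mod 19 = 16 * (14 - 11) - 4 = 6

P + Q = (11, 6)


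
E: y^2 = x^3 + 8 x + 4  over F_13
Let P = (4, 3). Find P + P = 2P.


Doubling: s = (3 x1^2 + a) / (2 y1)
s = (3*4^2 + 8) / (2*3) mod 13 = 5
x3 = s^2 - 2 x1 mod 13 = 5^2 - 2*4 = 4
y3 = s (x1 - x3) - y1 mod 13 = 5 * (4 - 4) - 3 = 10

2P = (4, 10)


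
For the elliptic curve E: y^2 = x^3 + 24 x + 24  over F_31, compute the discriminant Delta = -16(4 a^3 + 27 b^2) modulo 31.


4 a^3 + 27 b^2 = 4*24^3 + 27*24^2 = 55296 + 15552 = 70848
Delta = -16 * (70848) = -1133568
Delta mod 31 = 9

Delta = 9 (mod 31)


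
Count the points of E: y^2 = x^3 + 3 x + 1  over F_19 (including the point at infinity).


For each x in F_19, count y with y^2 = x^3 + 3 x + 1 mod 19:
  x = 0: RHS = 1, y in [1, 18]  -> 2 point(s)
  x = 1: RHS = 5, y in [9, 10]  -> 2 point(s)
  x = 4: RHS = 1, y in [1, 18]  -> 2 point(s)
  x = 6: RHS = 7, y in [8, 11]  -> 2 point(s)
  x = 7: RHS = 4, y in [2, 17]  -> 2 point(s)
  x = 8: RHS = 5, y in [9, 10]  -> 2 point(s)
  x = 9: RHS = 16, y in [4, 15]  -> 2 point(s)
  x = 10: RHS = 5, y in [9, 10]  -> 2 point(s)
  x = 11: RHS = 16, y in [4, 15]  -> 2 point(s)
  x = 12: RHS = 17, y in [6, 13]  -> 2 point(s)
  x = 15: RHS = 1, y in [1, 18]  -> 2 point(s)
  x = 17: RHS = 6, y in [5, 14]  -> 2 point(s)
  x = 18: RHS = 16, y in [4, 15]  -> 2 point(s)
Affine points: 26. Add the point at infinity: total = 27.

#E(F_19) = 27


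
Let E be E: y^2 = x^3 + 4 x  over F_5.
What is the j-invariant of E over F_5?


Delta = -16(4 a^3 + 27 b^2) mod 5 = 4
-1728 * (4 a)^3 = -1728 * (4*4)^3 mod 5 = 2
j = 2 * 4^(-1) mod 5 = 3

j = 3 (mod 5)


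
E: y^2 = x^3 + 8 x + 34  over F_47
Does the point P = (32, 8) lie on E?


Check whether y^2 = x^3 + 8 x + 34 (mod 47) for (x, y) = (32, 8).
LHS: y^2 = 8^2 mod 47 = 17
RHS: x^3 + 8 x + 34 = 32^3 + 8*32 + 34 mod 47 = 17
LHS = RHS

Yes, on the curve


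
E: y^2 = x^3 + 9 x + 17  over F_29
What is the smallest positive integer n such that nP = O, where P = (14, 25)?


Compute successive multiples of P until we hit O:
  1P = (14, 25)
  2P = (25, 2)
  3P = (3, 10)
  4P = (28, 6)
  5P = (10, 11)
  6P = (10, 18)
  7P = (28, 23)
  8P = (3, 19)
  ... (continuing to 11P)
  11P = O

ord(P) = 11


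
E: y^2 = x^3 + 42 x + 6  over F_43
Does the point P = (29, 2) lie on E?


Check whether y^2 = x^3 + 42 x + 6 (mod 43) for (x, y) = (29, 2).
LHS: y^2 = 2^2 mod 43 = 4
RHS: x^3 + 42 x + 6 = 29^3 + 42*29 + 6 mod 43 = 28
LHS != RHS

No, not on the curve


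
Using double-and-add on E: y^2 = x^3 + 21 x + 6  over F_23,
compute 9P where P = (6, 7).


k = 9 = 1001_2 (binary, LSB first: 1001)
Double-and-add from P = (6, 7):
  bit 0 = 1: acc = O + (6, 7) = (6, 7)
  bit 1 = 0: acc unchanged = (6, 7)
  bit 2 = 0: acc unchanged = (6, 7)
  bit 3 = 1: acc = (6, 7) + (21, 18) = (4, 19)

9P = (4, 19)


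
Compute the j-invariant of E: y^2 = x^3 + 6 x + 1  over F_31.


Delta = -16(4 a^3 + 27 b^2) mod 31 = 4
-1728 * (4 a)^3 = -1728 * (4*6)^3 mod 31 = 15
j = 15 * 4^(-1) mod 31 = 27

j = 27 (mod 31)


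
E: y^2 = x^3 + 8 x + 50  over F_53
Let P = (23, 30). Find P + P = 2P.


Doubling: s = (3 x1^2 + a) / (2 y1)
s = (3*23^2 + 8) / (2*30) mod 53 = 31
x3 = s^2 - 2 x1 mod 53 = 31^2 - 2*23 = 14
y3 = s (x1 - x3) - y1 mod 53 = 31 * (23 - 14) - 30 = 37

2P = (14, 37)


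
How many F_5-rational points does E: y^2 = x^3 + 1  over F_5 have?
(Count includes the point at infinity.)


For each x in F_5, count y with y^2 = x^3 + 0 x + 1 mod 5:
  x = 0: RHS = 1, y in [1, 4]  -> 2 point(s)
  x = 2: RHS = 4, y in [2, 3]  -> 2 point(s)
  x = 4: RHS = 0, y in [0]  -> 1 point(s)
Affine points: 5. Add the point at infinity: total = 6.

#E(F_5) = 6


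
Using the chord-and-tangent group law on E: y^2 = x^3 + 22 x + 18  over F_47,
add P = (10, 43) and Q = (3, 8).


P != Q, so use the chord formula.
s = (y2 - y1) / (x2 - x1) = (12) / (40) mod 47 = 5
x3 = s^2 - x1 - x2 mod 47 = 5^2 - 10 - 3 = 12
y3 = s (x1 - x3) - y1 mod 47 = 5 * (10 - 12) - 43 = 41

P + Q = (12, 41)


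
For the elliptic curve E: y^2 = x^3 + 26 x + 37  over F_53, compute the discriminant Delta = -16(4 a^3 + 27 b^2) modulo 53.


4 a^3 + 27 b^2 = 4*26^3 + 27*37^2 = 70304 + 36963 = 107267
Delta = -16 * (107267) = -1716272
Delta mod 53 = 27

Delta = 27 (mod 53)


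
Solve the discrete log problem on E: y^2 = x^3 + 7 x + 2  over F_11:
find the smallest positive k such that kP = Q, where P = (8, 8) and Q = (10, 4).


Enumerate multiples of P until we hit Q = (10, 4):
  1P = (8, 8)
  2P = (10, 7)
  3P = (7, 8)
  4P = (7, 3)
  5P = (10, 4)
Match found at i = 5.

k = 5


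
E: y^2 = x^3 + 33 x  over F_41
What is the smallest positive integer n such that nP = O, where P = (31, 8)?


Compute successive multiples of P until we hit O:
  1P = (31, 8)
  2P = (2, 19)
  3P = (4, 27)
  4P = (16, 27)
  5P = (10, 31)
  6P = (25, 3)
  7P = (21, 14)
  8P = (32, 9)
  ... (continuing to 26P)
  26P = O

ord(P) = 26


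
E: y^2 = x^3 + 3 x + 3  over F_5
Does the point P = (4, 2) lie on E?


Check whether y^2 = x^3 + 3 x + 3 (mod 5) for (x, y) = (4, 2).
LHS: y^2 = 2^2 mod 5 = 4
RHS: x^3 + 3 x + 3 = 4^3 + 3*4 + 3 mod 5 = 4
LHS = RHS

Yes, on the curve


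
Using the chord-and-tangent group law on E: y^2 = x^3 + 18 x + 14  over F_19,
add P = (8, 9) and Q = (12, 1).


P != Q, so use the chord formula.
s = (y2 - y1) / (x2 - x1) = (11) / (4) mod 19 = 17
x3 = s^2 - x1 - x2 mod 19 = 17^2 - 8 - 12 = 3
y3 = s (x1 - x3) - y1 mod 19 = 17 * (8 - 3) - 9 = 0

P + Q = (3, 0)


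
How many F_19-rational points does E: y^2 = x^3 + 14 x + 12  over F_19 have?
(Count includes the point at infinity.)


For each x in F_19, count y with y^2 = x^3 + 14 x + 12 mod 19:
  x = 3: RHS = 5, y in [9, 10]  -> 2 point(s)
  x = 5: RHS = 17, y in [6, 13]  -> 2 point(s)
  x = 7: RHS = 16, y in [4, 15]  -> 2 point(s)
  x = 8: RHS = 9, y in [3, 16]  -> 2 point(s)
  x = 13: RHS = 16, y in [4, 15]  -> 2 point(s)
  x = 14: RHS = 7, y in [8, 11]  -> 2 point(s)
  x = 15: RHS = 6, y in [5, 14]  -> 2 point(s)
  x = 16: RHS = 0, y in [0]  -> 1 point(s)
  x = 18: RHS = 16, y in [4, 15]  -> 2 point(s)
Affine points: 17. Add the point at infinity: total = 18.

#E(F_19) = 18


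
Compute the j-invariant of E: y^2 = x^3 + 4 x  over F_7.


Delta = -16(4 a^3 + 27 b^2) mod 7 = 6
-1728 * (4 a)^3 = -1728 * (4*4)^3 mod 7 = 1
j = 1 * 6^(-1) mod 7 = 6

j = 6 (mod 7)


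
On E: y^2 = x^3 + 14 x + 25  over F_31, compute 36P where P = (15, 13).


k = 36 = 100100_2 (binary, LSB first: 001001)
Double-and-add from P = (15, 13):
  bit 0 = 0: acc unchanged = O
  bit 1 = 0: acc unchanged = O
  bit 2 = 1: acc = O + (14, 19) = (14, 19)
  bit 3 = 0: acc unchanged = (14, 19)
  bit 4 = 0: acc unchanged = (14, 19)
  bit 5 = 1: acc = (14, 19) + (30, 17) = (3, 30)

36P = (3, 30)


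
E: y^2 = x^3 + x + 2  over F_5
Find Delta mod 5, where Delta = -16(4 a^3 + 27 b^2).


4 a^3 + 27 b^2 = 4*1^3 + 27*2^2 = 4 + 108 = 112
Delta = -16 * (112) = -1792
Delta mod 5 = 3

Delta = 3 (mod 5)


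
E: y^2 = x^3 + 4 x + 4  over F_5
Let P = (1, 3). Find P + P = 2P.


Doubling: s = (3 x1^2 + a) / (2 y1)
s = (3*1^2 + 4) / (2*3) mod 5 = 2
x3 = s^2 - 2 x1 mod 5 = 2^2 - 2*1 = 2
y3 = s (x1 - x3) - y1 mod 5 = 2 * (1 - 2) - 3 = 0

2P = (2, 0)


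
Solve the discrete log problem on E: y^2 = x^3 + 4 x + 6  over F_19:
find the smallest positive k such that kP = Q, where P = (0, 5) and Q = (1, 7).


Enumerate multiples of P until we hit Q = (1, 7):
  1P = (0, 5)
  2P = (7, 15)
  3P = (9, 12)
  4P = (16, 10)
  5P = (10, 18)
  6P = (1, 7)
Match found at i = 6.

k = 6


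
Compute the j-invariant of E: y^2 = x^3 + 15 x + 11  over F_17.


Delta = -16(4 a^3 + 27 b^2) mod 17 = 5
-1728 * (4 a)^3 = -1728 * (4*15)^3 mod 17 = 5
j = 5 * 5^(-1) mod 17 = 1

j = 1 (mod 17)


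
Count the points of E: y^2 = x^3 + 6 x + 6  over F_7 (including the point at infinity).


For each x in F_7, count y with y^2 = x^3 + 6 x + 6 mod 7:
  x = 3: RHS = 2, y in [3, 4]  -> 2 point(s)
  x = 5: RHS = 0, y in [0]  -> 1 point(s)
Affine points: 3. Add the point at infinity: total = 4.

#E(F_7) = 4


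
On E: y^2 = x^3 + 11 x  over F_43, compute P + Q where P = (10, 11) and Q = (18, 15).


P != Q, so use the chord formula.
s = (y2 - y1) / (x2 - x1) = (4) / (8) mod 43 = 22
x3 = s^2 - x1 - x2 mod 43 = 22^2 - 10 - 18 = 26
y3 = s (x1 - x3) - y1 mod 43 = 22 * (10 - 26) - 11 = 24

P + Q = (26, 24)


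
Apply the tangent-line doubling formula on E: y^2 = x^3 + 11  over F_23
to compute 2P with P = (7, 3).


Doubling: s = (3 x1^2 + a) / (2 y1)
s = (3*7^2 + 0) / (2*3) mod 23 = 13
x3 = s^2 - 2 x1 mod 23 = 13^2 - 2*7 = 17
y3 = s (x1 - x3) - y1 mod 23 = 13 * (7 - 17) - 3 = 5

2P = (17, 5)


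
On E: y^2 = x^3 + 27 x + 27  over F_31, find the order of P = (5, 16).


Compute successive multiples of P until we hit O:
  1P = (5, 16)
  2P = (9, 10)
  3P = (27, 17)
  4P = (17, 6)
  5P = (14, 7)
  6P = (13, 23)
  7P = (22, 4)
  8P = (6, 23)
  ... (continuing to 25P)
  25P = O

ord(P) = 25


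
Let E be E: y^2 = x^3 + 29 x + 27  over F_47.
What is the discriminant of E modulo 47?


4 a^3 + 27 b^2 = 4*29^3 + 27*27^2 = 97556 + 19683 = 117239
Delta = -16 * (117239) = -1875824
Delta mod 47 = 40

Delta = 40 (mod 47)


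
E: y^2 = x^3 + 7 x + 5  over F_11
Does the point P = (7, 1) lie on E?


Check whether y^2 = x^3 + 7 x + 5 (mod 11) for (x, y) = (7, 1).
LHS: y^2 = 1^2 mod 11 = 1
RHS: x^3 + 7 x + 5 = 7^3 + 7*7 + 5 mod 11 = 1
LHS = RHS

Yes, on the curve


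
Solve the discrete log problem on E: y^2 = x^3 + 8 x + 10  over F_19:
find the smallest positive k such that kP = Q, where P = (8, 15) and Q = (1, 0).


Enumerate multiples of P until we hit Q = (1, 0):
  1P = (8, 15)
  2P = (1, 0)
Match found at i = 2.

k = 2


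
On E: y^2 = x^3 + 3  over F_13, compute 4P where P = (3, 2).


k = 4 = 100_2 (binary, LSB first: 001)
Double-and-add from P = (3, 2):
  bit 0 = 0: acc unchanged = O
  bit 1 = 0: acc unchanged = O
  bit 2 = 1: acc = O + (3, 2) = (3, 2)

4P = (3, 2)


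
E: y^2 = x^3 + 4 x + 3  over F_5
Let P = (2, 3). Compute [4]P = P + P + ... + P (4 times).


k = 4 = 100_2 (binary, LSB first: 001)
Double-and-add from P = (2, 3):
  bit 0 = 0: acc unchanged = O
  bit 1 = 0: acc unchanged = O
  bit 2 = 1: acc = O + (2, 3) = (2, 3)

4P = (2, 3)


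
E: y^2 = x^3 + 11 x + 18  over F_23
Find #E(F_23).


For each x in F_23, count y with y^2 = x^3 + 11 x + 18 mod 23:
  x = 0: RHS = 18, y in [8, 15]  -> 2 point(s)
  x = 2: RHS = 2, y in [5, 18]  -> 2 point(s)
  x = 3: RHS = 9, y in [3, 20]  -> 2 point(s)
  x = 6: RHS = 1, y in [1, 22]  -> 2 point(s)
  x = 7: RHS = 1, y in [1, 22]  -> 2 point(s)
  x = 9: RHS = 18, y in [8, 15]  -> 2 point(s)
  x = 10: RHS = 1, y in [1, 22]  -> 2 point(s)
  x = 13: RHS = 12, y in [9, 14]  -> 2 point(s)
  x = 14: RHS = 18, y in [8, 15]  -> 2 point(s)
  x = 15: RHS = 16, y in [4, 19]  -> 2 point(s)
  x = 16: RHS = 12, y in [9, 14]  -> 2 point(s)
  x = 17: RHS = 12, y in [9, 14]  -> 2 point(s)
  x = 19: RHS = 2, y in [5, 18]  -> 2 point(s)
  x = 20: RHS = 4, y in [2, 21]  -> 2 point(s)
  x = 22: RHS = 6, y in [11, 12]  -> 2 point(s)
Affine points: 30. Add the point at infinity: total = 31.

#E(F_23) = 31


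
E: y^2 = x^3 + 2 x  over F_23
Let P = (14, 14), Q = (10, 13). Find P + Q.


P != Q, so use the chord formula.
s = (y2 - y1) / (x2 - x1) = (22) / (19) mod 23 = 6
x3 = s^2 - x1 - x2 mod 23 = 6^2 - 14 - 10 = 12
y3 = s (x1 - x3) - y1 mod 23 = 6 * (14 - 12) - 14 = 21

P + Q = (12, 21)


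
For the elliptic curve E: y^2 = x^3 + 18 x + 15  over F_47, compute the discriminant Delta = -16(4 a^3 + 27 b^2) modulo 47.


4 a^3 + 27 b^2 = 4*18^3 + 27*15^2 = 23328 + 6075 = 29403
Delta = -16 * (29403) = -470448
Delta mod 47 = 22

Delta = 22 (mod 47)


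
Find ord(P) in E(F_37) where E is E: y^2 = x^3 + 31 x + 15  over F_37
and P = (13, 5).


Compute successive multiples of P until we hit O:
  1P = (13, 5)
  2P = (15, 28)
  3P = (21, 14)
  4P = (6, 26)
  5P = (27, 0)
  6P = (6, 11)
  7P = (21, 23)
  8P = (15, 9)
  ... (continuing to 10P)
  10P = O

ord(P) = 10


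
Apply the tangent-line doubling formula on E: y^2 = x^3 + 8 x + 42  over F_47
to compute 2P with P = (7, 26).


Doubling: s = (3 x1^2 + a) / (2 y1)
s = (3*7^2 + 8) / (2*26) mod 47 = 31
x3 = s^2 - 2 x1 mod 47 = 31^2 - 2*7 = 7
y3 = s (x1 - x3) - y1 mod 47 = 31 * (7 - 7) - 26 = 21

2P = (7, 21)


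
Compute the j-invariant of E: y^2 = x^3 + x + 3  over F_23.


Delta = -16(4 a^3 + 27 b^2) mod 23 = 4
-1728 * (4 a)^3 = -1728 * (4*1)^3 mod 23 = 15
j = 15 * 4^(-1) mod 23 = 21

j = 21 (mod 23)


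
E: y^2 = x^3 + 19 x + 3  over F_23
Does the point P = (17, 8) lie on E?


Check whether y^2 = x^3 + 19 x + 3 (mod 23) for (x, y) = (17, 8).
LHS: y^2 = 8^2 mod 23 = 18
RHS: x^3 + 19 x + 3 = 17^3 + 19*17 + 3 mod 23 = 18
LHS = RHS

Yes, on the curve


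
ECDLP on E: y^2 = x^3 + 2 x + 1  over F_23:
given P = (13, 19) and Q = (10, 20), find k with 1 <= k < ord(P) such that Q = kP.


Enumerate multiples of P until we hit Q = (10, 20):
  1P = (13, 19)
  2P = (9, 14)
  3P = (4, 21)
  4P = (14, 17)
  5P = (0, 1)
  6P = (16, 14)
  7P = (7, 17)
  8P = (21, 9)
  9P = (15, 18)
  10P = (1, 21)
  11P = (2, 6)
  12P = (17, 16)
  13P = (18, 2)
  14P = (10, 3)
  15P = (8, 0)
  16P = (10, 20)
Match found at i = 16.

k = 16


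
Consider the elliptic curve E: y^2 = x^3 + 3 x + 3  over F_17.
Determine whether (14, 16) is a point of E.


Check whether y^2 = x^3 + 3 x + 3 (mod 17) for (x, y) = (14, 16).
LHS: y^2 = 16^2 mod 17 = 1
RHS: x^3 + 3 x + 3 = 14^3 + 3*14 + 3 mod 17 = 1
LHS = RHS

Yes, on the curve


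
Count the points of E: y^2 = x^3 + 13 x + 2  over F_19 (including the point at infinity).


For each x in F_19, count y with y^2 = x^3 + 13 x + 2 mod 19:
  x = 1: RHS = 16, y in [4, 15]  -> 2 point(s)
  x = 2: RHS = 17, y in [6, 13]  -> 2 point(s)
  x = 3: RHS = 11, y in [7, 12]  -> 2 point(s)
  x = 4: RHS = 4, y in [2, 17]  -> 2 point(s)
  x = 6: RHS = 11, y in [7, 12]  -> 2 point(s)
  x = 10: RHS = 11, y in [7, 12]  -> 2 point(s)
  x = 12: RHS = 5, y in [9, 10]  -> 2 point(s)
  x = 15: RHS = 0, y in [0]  -> 1 point(s)
  x = 17: RHS = 6, y in [5, 14]  -> 2 point(s)
  x = 18: RHS = 7, y in [8, 11]  -> 2 point(s)
Affine points: 19. Add the point at infinity: total = 20.

#E(F_19) = 20


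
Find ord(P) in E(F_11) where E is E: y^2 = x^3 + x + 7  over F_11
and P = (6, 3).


Compute successive multiples of P until we hit O:
  1P = (6, 3)
  2P = (3, 2)
  3P = (7, 4)
  4P = (10, 4)
  5P = (4, 3)
  6P = (1, 8)
  7P = (5, 7)
  8P = (5, 4)
  ... (continuing to 15P)
  15P = O

ord(P) = 15


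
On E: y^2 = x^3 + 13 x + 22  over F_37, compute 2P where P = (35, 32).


Doubling: s = (3 x1^2 + a) / (2 y1)
s = (3*35^2 + 13) / (2*32) mod 37 = 16
x3 = s^2 - 2 x1 mod 37 = 16^2 - 2*35 = 1
y3 = s (x1 - x3) - y1 mod 37 = 16 * (35 - 1) - 32 = 31

2P = (1, 31)


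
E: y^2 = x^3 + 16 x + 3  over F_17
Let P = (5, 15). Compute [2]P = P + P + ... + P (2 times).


k = 2 = 10_2 (binary, LSB first: 01)
Double-and-add from P = (5, 15):
  bit 0 = 0: acc unchanged = O
  bit 1 = 1: acc = O + (5, 2) = (5, 2)

2P = (5, 2)


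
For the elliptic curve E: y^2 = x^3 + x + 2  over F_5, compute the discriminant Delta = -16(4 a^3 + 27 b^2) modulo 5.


4 a^3 + 27 b^2 = 4*1^3 + 27*2^2 = 4 + 108 = 112
Delta = -16 * (112) = -1792
Delta mod 5 = 3

Delta = 3 (mod 5)


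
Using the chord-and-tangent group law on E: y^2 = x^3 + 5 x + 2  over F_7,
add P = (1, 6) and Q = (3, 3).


P != Q, so use the chord formula.
s = (y2 - y1) / (x2 - x1) = (4) / (2) mod 7 = 2
x3 = s^2 - x1 - x2 mod 7 = 2^2 - 1 - 3 = 0
y3 = s (x1 - x3) - y1 mod 7 = 2 * (1 - 0) - 6 = 3

P + Q = (0, 3)


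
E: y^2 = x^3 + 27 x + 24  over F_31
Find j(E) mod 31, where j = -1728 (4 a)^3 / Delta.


Delta = -16(4 a^3 + 27 b^2) mod 31 = 9
-1728 * (4 a)^3 = -1728 * (4*27)^3 mod 31 = 30
j = 30 * 9^(-1) mod 31 = 24

j = 24 (mod 31)


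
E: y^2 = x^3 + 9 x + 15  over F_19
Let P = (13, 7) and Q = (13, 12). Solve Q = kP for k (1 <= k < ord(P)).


Enumerate multiples of P until we hit Q = (13, 12):
  1P = (13, 7)
  2P = (4, 18)
  3P = (11, 18)
  4P = (11, 1)
  5P = (4, 1)
  6P = (13, 12)
Match found at i = 6.

k = 6


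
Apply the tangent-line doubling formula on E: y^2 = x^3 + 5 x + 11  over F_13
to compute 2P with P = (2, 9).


Doubling: s = (3 x1^2 + a) / (2 y1)
s = (3*2^2 + 5) / (2*9) mod 13 = 6
x3 = s^2 - 2 x1 mod 13 = 6^2 - 2*2 = 6
y3 = s (x1 - x3) - y1 mod 13 = 6 * (2 - 6) - 9 = 6

2P = (6, 6)


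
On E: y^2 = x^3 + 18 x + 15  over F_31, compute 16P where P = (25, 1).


k = 16 = 10000_2 (binary, LSB first: 00001)
Double-and-add from P = (25, 1):
  bit 0 = 0: acc unchanged = O
  bit 1 = 0: acc unchanged = O
  bit 2 = 0: acc unchanged = O
  bit 3 = 0: acc unchanged = O
  bit 4 = 1: acc = O + (9, 21) = (9, 21)

16P = (9, 21)


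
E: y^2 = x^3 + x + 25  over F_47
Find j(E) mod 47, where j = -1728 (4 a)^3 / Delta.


Delta = -16(4 a^3 + 27 b^2) mod 47 = 45
-1728 * (4 a)^3 = -1728 * (4*1)^3 mod 47 = 46
j = 46 * 45^(-1) mod 47 = 24

j = 24 (mod 47)


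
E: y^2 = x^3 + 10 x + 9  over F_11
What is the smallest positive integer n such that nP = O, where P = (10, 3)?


Compute successive multiples of P until we hit O:
  1P = (10, 3)
  2P = (7, 9)
  3P = (9, 6)
  4P = (1, 3)
  5P = (0, 8)
  6P = (4, 5)
  7P = (2, 9)
  8P = (3, 0)
  ... (continuing to 16P)
  16P = O

ord(P) = 16


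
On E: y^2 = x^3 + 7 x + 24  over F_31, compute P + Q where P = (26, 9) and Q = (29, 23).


P != Q, so use the chord formula.
s = (y2 - y1) / (x2 - x1) = (14) / (3) mod 31 = 15
x3 = s^2 - x1 - x2 mod 31 = 15^2 - 26 - 29 = 15
y3 = s (x1 - x3) - y1 mod 31 = 15 * (26 - 15) - 9 = 1

P + Q = (15, 1)


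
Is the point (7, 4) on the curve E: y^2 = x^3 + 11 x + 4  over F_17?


Check whether y^2 = x^3 + 11 x + 4 (mod 17) for (x, y) = (7, 4).
LHS: y^2 = 4^2 mod 17 = 16
RHS: x^3 + 11 x + 4 = 7^3 + 11*7 + 4 mod 17 = 16
LHS = RHS

Yes, on the curve


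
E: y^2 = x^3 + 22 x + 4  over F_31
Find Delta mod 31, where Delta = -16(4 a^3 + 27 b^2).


4 a^3 + 27 b^2 = 4*22^3 + 27*4^2 = 42592 + 432 = 43024
Delta = -16 * (43024) = -688384
Delta mod 31 = 2

Delta = 2 (mod 31)


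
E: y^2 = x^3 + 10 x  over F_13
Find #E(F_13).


For each x in F_13, count y with y^2 = x^3 + 10 x + 0 mod 13:
  x = 0: RHS = 0, y in [0]  -> 1 point(s)
  x = 4: RHS = 0, y in [0]  -> 1 point(s)
  x = 6: RHS = 3, y in [4, 9]  -> 2 point(s)
  x = 7: RHS = 10, y in [6, 7]  -> 2 point(s)
  x = 9: RHS = 0, y in [0]  -> 1 point(s)
Affine points: 7. Add the point at infinity: total = 8.

#E(F_13) = 8


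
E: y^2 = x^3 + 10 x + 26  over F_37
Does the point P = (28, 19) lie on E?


Check whether y^2 = x^3 + 10 x + 26 (mod 37) for (x, y) = (28, 19).
LHS: y^2 = 19^2 mod 37 = 28
RHS: x^3 + 10 x + 26 = 28^3 + 10*28 + 26 mod 37 = 21
LHS != RHS

No, not on the curve


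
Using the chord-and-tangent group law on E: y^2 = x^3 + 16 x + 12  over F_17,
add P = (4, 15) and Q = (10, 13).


P != Q, so use the chord formula.
s = (y2 - y1) / (x2 - x1) = (15) / (6) mod 17 = 11
x3 = s^2 - x1 - x2 mod 17 = 11^2 - 4 - 10 = 5
y3 = s (x1 - x3) - y1 mod 17 = 11 * (4 - 5) - 15 = 8

P + Q = (5, 8)


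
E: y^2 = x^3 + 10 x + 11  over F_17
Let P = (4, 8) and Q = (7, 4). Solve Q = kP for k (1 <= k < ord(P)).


Enumerate multiples of P until we hit Q = (7, 4):
  1P = (4, 8)
  2P = (7, 13)
  3P = (5, 13)
  4P = (16, 0)
  5P = (5, 4)
  6P = (7, 4)
Match found at i = 6.

k = 6


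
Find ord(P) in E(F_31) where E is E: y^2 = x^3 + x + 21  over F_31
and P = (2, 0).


Compute successive multiples of P until we hit O:
  1P = (2, 0)
  2P = O

ord(P) = 2


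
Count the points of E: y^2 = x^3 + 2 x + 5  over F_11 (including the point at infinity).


For each x in F_11, count y with y^2 = x^3 + 2 x + 5 mod 11:
  x = 0: RHS = 5, y in [4, 7]  -> 2 point(s)
  x = 3: RHS = 5, y in [4, 7]  -> 2 point(s)
  x = 4: RHS = 0, y in [0]  -> 1 point(s)
  x = 8: RHS = 5, y in [4, 7]  -> 2 point(s)
  x = 9: RHS = 4, y in [2, 9]  -> 2 point(s)
Affine points: 9. Add the point at infinity: total = 10.

#E(F_11) = 10


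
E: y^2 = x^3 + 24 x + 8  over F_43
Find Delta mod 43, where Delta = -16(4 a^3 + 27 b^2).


4 a^3 + 27 b^2 = 4*24^3 + 27*8^2 = 55296 + 1728 = 57024
Delta = -16 * (57024) = -912384
Delta mod 43 = 33

Delta = 33 (mod 43)


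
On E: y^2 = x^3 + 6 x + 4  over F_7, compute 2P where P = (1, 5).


Doubling: s = (3 x1^2 + a) / (2 y1)
s = (3*1^2 + 6) / (2*5) mod 7 = 3
x3 = s^2 - 2 x1 mod 7 = 3^2 - 2*1 = 0
y3 = s (x1 - x3) - y1 mod 7 = 3 * (1 - 0) - 5 = 5

2P = (0, 5)


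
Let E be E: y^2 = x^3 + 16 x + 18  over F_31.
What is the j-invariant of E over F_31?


Delta = -16(4 a^3 + 27 b^2) mod 31 = 20
-1728 * (4 a)^3 = -1728 * (4*16)^3 mod 31 = 2
j = 2 * 20^(-1) mod 31 = 28

j = 28 (mod 31)


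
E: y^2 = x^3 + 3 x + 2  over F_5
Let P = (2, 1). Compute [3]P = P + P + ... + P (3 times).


k = 3 = 11_2 (binary, LSB first: 11)
Double-and-add from P = (2, 1):
  bit 0 = 1: acc = O + (2, 1) = (2, 1)
  bit 1 = 1: acc = (2, 1) + (1, 4) = (1, 1)

3P = (1, 1)
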